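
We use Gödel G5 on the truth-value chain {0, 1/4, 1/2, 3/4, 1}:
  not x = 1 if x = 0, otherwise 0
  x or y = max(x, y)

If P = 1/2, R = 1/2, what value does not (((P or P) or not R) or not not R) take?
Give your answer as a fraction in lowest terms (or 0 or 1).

0

P or P = 1/2 or 1/2 = 1/2
not R = not 1/2 = 0
(P or P) or not R = 1/2 or 0 = 1/2
not R = not 1/2 = 0
not not R = not 0 = 1
((P or P) or not R) or not not R = 1/2 or 1 = 1
not (((P or P) or not R) or not not R) = not 1 = 0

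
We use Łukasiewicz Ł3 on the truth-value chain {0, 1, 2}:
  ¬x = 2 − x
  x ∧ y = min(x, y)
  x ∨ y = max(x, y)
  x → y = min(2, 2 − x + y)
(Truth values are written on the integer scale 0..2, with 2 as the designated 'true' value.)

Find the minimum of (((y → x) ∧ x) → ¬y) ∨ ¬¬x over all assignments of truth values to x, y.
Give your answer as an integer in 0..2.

Take x = 1, y = 2:
y → x = 2 → 1 = 1
(y → x) ∧ x = 1 ∧ 1 = 1
¬y = ¬2 = 0
((y → x) ∧ x) → ¬y = 1 → 0 = 1
¬x = ¬1 = 1
¬¬x = ¬1 = 1
(((y → x) ∧ x) → ¬y) ∨ ¬¬x = 1 ∨ 1 = 1
No assignment yields a value below 1, so this is the minimum.

1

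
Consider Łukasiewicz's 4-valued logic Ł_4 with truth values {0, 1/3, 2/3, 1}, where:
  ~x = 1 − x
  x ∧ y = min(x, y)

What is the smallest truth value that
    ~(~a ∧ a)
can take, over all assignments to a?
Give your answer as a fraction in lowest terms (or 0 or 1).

2/3

Take a = 1/3:
~a = ~1/3 = 2/3
~a ∧ a = 2/3 ∧ 1/3 = 1/3
~(~a ∧ a) = ~1/3 = 2/3
No assignment yields a value below 2/3, so this is the minimum.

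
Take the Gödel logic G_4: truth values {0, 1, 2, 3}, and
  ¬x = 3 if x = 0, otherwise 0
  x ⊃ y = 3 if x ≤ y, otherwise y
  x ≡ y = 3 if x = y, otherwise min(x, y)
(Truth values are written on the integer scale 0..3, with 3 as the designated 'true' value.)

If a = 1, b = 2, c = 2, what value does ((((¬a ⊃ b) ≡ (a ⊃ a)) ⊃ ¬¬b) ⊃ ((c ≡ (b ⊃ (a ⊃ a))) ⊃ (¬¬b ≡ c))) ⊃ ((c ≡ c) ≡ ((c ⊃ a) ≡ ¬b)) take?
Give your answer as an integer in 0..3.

¬a = ¬1 = 0
¬a ⊃ b = 0 ⊃ 2 = 3
a ⊃ a = 1 ⊃ 1 = 3
(¬a ⊃ b) ≡ (a ⊃ a) = 3 ≡ 3 = 3
¬b = ¬2 = 0
¬¬b = ¬0 = 3
((¬a ⊃ b) ≡ (a ⊃ a)) ⊃ ¬¬b = 3 ⊃ 3 = 3
a ⊃ a = 1 ⊃ 1 = 3
b ⊃ (a ⊃ a) = 2 ⊃ 3 = 3
c ≡ (b ⊃ (a ⊃ a)) = 2 ≡ 3 = 2
¬b = ¬2 = 0
¬¬b = ¬0 = 3
¬¬b ≡ c = 3 ≡ 2 = 2
(c ≡ (b ⊃ (a ⊃ a))) ⊃ (¬¬b ≡ c) = 2 ⊃ 2 = 3
(((¬a ⊃ b) ≡ (a ⊃ a)) ⊃ ¬¬b) ⊃ ((c ≡ (b ⊃ (a ⊃ a))) ⊃ (¬¬b ≡ c)) = 3 ⊃ 3 = 3
c ≡ c = 2 ≡ 2 = 3
c ⊃ a = 2 ⊃ 1 = 1
¬b = ¬2 = 0
(c ⊃ a) ≡ ¬b = 1 ≡ 0 = 0
(c ≡ c) ≡ ((c ⊃ a) ≡ ¬b) = 3 ≡ 0 = 0
((((¬a ⊃ b) ≡ (a ⊃ a)) ⊃ ¬¬b) ⊃ ((c ≡ (b ⊃ (a ⊃ a))) ⊃ (¬¬b ≡ c))) ⊃ ((c ≡ c) ≡ ((c ⊃ a) ≡ ¬b)) = 3 ⊃ 0 = 0

0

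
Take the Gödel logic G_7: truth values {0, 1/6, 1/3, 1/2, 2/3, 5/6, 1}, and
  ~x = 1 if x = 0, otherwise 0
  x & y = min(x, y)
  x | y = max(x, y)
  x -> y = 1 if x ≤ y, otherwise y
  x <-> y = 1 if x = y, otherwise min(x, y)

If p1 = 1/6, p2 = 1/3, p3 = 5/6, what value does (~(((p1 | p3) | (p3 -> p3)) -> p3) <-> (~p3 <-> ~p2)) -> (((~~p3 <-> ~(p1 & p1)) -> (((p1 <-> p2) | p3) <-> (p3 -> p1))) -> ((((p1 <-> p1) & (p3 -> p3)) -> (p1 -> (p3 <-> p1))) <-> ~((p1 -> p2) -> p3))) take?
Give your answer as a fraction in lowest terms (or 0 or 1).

1

p1 | p3 = 1/6 | 5/6 = 5/6
p3 -> p3 = 5/6 -> 5/6 = 1
(p1 | p3) | (p3 -> p3) = 5/6 | 1 = 1
((p1 | p3) | (p3 -> p3)) -> p3 = 1 -> 5/6 = 5/6
~(((p1 | p3) | (p3 -> p3)) -> p3) = ~5/6 = 0
~p3 = ~5/6 = 0
~p2 = ~1/3 = 0
~p3 <-> ~p2 = 0 <-> 0 = 1
~(((p1 | p3) | (p3 -> p3)) -> p3) <-> (~p3 <-> ~p2) = 0 <-> 1 = 0
~p3 = ~5/6 = 0
~~p3 = ~0 = 1
p1 & p1 = 1/6 & 1/6 = 1/6
~(p1 & p1) = ~1/6 = 0
~~p3 <-> ~(p1 & p1) = 1 <-> 0 = 0
p1 <-> p2 = 1/6 <-> 1/3 = 1/6
(p1 <-> p2) | p3 = 1/6 | 5/6 = 5/6
p3 -> p1 = 5/6 -> 1/6 = 1/6
((p1 <-> p2) | p3) <-> (p3 -> p1) = 5/6 <-> 1/6 = 1/6
(~~p3 <-> ~(p1 & p1)) -> (((p1 <-> p2) | p3) <-> (p3 -> p1)) = 0 -> 1/6 = 1
p1 <-> p1 = 1/6 <-> 1/6 = 1
p3 -> p3 = 5/6 -> 5/6 = 1
(p1 <-> p1) & (p3 -> p3) = 1 & 1 = 1
p3 <-> p1 = 5/6 <-> 1/6 = 1/6
p1 -> (p3 <-> p1) = 1/6 -> 1/6 = 1
((p1 <-> p1) & (p3 -> p3)) -> (p1 -> (p3 <-> p1)) = 1 -> 1 = 1
p1 -> p2 = 1/6 -> 1/3 = 1
(p1 -> p2) -> p3 = 1 -> 5/6 = 5/6
~((p1 -> p2) -> p3) = ~5/6 = 0
(((p1 <-> p1) & (p3 -> p3)) -> (p1 -> (p3 <-> p1))) <-> ~((p1 -> p2) -> p3) = 1 <-> 0 = 0
((~~p3 <-> ~(p1 & p1)) -> (((p1 <-> p2) | p3) <-> (p3 -> p1))) -> ((((p1 <-> p1) & (p3 -> p3)) -> (p1 -> (p3 <-> p1))) <-> ~((p1 -> p2) -> p3)) = 1 -> 0 = 0
(~(((p1 | p3) | (p3 -> p3)) -> p3) <-> (~p3 <-> ~p2)) -> (((~~p3 <-> ~(p1 & p1)) -> (((p1 <-> p2) | p3) <-> (p3 -> p1))) -> ((((p1 <-> p1) & (p3 -> p3)) -> (p1 -> (p3 <-> p1))) <-> ~((p1 -> p2) -> p3))) = 0 -> 0 = 1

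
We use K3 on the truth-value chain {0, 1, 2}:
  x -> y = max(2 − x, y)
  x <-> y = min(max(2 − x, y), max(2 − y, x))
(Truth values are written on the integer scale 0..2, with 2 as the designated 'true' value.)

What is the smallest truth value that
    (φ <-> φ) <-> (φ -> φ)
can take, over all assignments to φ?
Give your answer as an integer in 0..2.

Take φ = 1:
φ <-> φ = 1 <-> 1 = 1
φ -> φ = 1 -> 1 = 1
(φ <-> φ) <-> (φ -> φ) = 1 <-> 1 = 1
No assignment yields a value below 1, so this is the minimum.

1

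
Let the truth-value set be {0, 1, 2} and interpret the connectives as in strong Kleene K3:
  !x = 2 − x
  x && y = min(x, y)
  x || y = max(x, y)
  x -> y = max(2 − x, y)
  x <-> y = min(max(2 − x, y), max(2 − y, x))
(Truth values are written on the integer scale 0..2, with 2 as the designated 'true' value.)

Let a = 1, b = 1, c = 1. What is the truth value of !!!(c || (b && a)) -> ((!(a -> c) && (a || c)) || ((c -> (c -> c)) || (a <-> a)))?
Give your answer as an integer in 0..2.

1

b && a = 1 && 1 = 1
c || (b && a) = 1 || 1 = 1
!(c || (b && a)) = !1 = 1
!!(c || (b && a)) = !1 = 1
!!!(c || (b && a)) = !1 = 1
a -> c = 1 -> 1 = 1
!(a -> c) = !1 = 1
a || c = 1 || 1 = 1
!(a -> c) && (a || c) = 1 && 1 = 1
c -> c = 1 -> 1 = 1
c -> (c -> c) = 1 -> 1 = 1
a <-> a = 1 <-> 1 = 1
(c -> (c -> c)) || (a <-> a) = 1 || 1 = 1
(!(a -> c) && (a || c)) || ((c -> (c -> c)) || (a <-> a)) = 1 || 1 = 1
!!!(c || (b && a)) -> ((!(a -> c) && (a || c)) || ((c -> (c -> c)) || (a <-> a))) = 1 -> 1 = 1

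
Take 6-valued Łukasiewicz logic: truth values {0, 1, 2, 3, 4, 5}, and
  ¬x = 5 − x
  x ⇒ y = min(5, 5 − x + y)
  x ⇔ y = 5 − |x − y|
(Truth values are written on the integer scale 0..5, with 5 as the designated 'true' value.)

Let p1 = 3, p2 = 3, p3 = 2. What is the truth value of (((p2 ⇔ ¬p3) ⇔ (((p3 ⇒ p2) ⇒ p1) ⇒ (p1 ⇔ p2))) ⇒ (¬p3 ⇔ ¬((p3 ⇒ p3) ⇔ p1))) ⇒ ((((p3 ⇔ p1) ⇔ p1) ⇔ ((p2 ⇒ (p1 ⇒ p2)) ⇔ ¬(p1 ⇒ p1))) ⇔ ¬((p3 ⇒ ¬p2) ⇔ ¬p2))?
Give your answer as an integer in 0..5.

¬p3 = ¬2 = 3
p2 ⇔ ¬p3 = 3 ⇔ 3 = 5
p3 ⇒ p2 = 2 ⇒ 3 = 5
(p3 ⇒ p2) ⇒ p1 = 5 ⇒ 3 = 3
p1 ⇔ p2 = 3 ⇔ 3 = 5
((p3 ⇒ p2) ⇒ p1) ⇒ (p1 ⇔ p2) = 3 ⇒ 5 = 5
(p2 ⇔ ¬p3) ⇔ (((p3 ⇒ p2) ⇒ p1) ⇒ (p1 ⇔ p2)) = 5 ⇔ 5 = 5
¬p3 = ¬2 = 3
p3 ⇒ p3 = 2 ⇒ 2 = 5
(p3 ⇒ p3) ⇔ p1 = 5 ⇔ 3 = 3
¬((p3 ⇒ p3) ⇔ p1) = ¬3 = 2
¬p3 ⇔ ¬((p3 ⇒ p3) ⇔ p1) = 3 ⇔ 2 = 4
((p2 ⇔ ¬p3) ⇔ (((p3 ⇒ p2) ⇒ p1) ⇒ (p1 ⇔ p2))) ⇒ (¬p3 ⇔ ¬((p3 ⇒ p3) ⇔ p1)) = 5 ⇒ 4 = 4
p3 ⇔ p1 = 2 ⇔ 3 = 4
(p3 ⇔ p1) ⇔ p1 = 4 ⇔ 3 = 4
p1 ⇒ p2 = 3 ⇒ 3 = 5
p2 ⇒ (p1 ⇒ p2) = 3 ⇒ 5 = 5
p1 ⇒ p1 = 3 ⇒ 3 = 5
¬(p1 ⇒ p1) = ¬5 = 0
(p2 ⇒ (p1 ⇒ p2)) ⇔ ¬(p1 ⇒ p1) = 5 ⇔ 0 = 0
((p3 ⇔ p1) ⇔ p1) ⇔ ((p2 ⇒ (p1 ⇒ p2)) ⇔ ¬(p1 ⇒ p1)) = 4 ⇔ 0 = 1
¬p2 = ¬3 = 2
p3 ⇒ ¬p2 = 2 ⇒ 2 = 5
¬p2 = ¬3 = 2
(p3 ⇒ ¬p2) ⇔ ¬p2 = 5 ⇔ 2 = 2
¬((p3 ⇒ ¬p2) ⇔ ¬p2) = ¬2 = 3
(((p3 ⇔ p1) ⇔ p1) ⇔ ((p2 ⇒ (p1 ⇒ p2)) ⇔ ¬(p1 ⇒ p1))) ⇔ ¬((p3 ⇒ ¬p2) ⇔ ¬p2) = 1 ⇔ 3 = 3
(((p2 ⇔ ¬p3) ⇔ (((p3 ⇒ p2) ⇒ p1) ⇒ (p1 ⇔ p2))) ⇒ (¬p3 ⇔ ¬((p3 ⇒ p3) ⇔ p1))) ⇒ ((((p3 ⇔ p1) ⇔ p1) ⇔ ((p2 ⇒ (p1 ⇒ p2)) ⇔ ¬(p1 ⇒ p1))) ⇔ ¬((p3 ⇒ ¬p2) ⇔ ¬p2)) = 4 ⇒ 3 = 4

4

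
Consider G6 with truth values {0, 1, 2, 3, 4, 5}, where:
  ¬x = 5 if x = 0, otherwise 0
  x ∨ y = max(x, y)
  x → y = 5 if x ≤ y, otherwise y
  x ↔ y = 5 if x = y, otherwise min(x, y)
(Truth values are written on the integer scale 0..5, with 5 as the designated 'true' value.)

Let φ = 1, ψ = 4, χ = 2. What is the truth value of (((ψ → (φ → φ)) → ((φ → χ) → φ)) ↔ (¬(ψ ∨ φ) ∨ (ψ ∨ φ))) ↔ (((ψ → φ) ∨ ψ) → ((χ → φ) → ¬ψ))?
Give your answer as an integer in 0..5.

0

φ → φ = 1 → 1 = 5
ψ → (φ → φ) = 4 → 5 = 5
φ → χ = 1 → 2 = 5
(φ → χ) → φ = 5 → 1 = 1
(ψ → (φ → φ)) → ((φ → χ) → φ) = 5 → 1 = 1
ψ ∨ φ = 4 ∨ 1 = 4
¬(ψ ∨ φ) = ¬4 = 0
ψ ∨ φ = 4 ∨ 1 = 4
¬(ψ ∨ φ) ∨ (ψ ∨ φ) = 0 ∨ 4 = 4
((ψ → (φ → φ)) → ((φ → χ) → φ)) ↔ (¬(ψ ∨ φ) ∨ (ψ ∨ φ)) = 1 ↔ 4 = 1
ψ → φ = 4 → 1 = 1
(ψ → φ) ∨ ψ = 1 ∨ 4 = 4
χ → φ = 2 → 1 = 1
¬ψ = ¬4 = 0
(χ → φ) → ¬ψ = 1 → 0 = 0
((ψ → φ) ∨ ψ) → ((χ → φ) → ¬ψ) = 4 → 0 = 0
(((ψ → (φ → φ)) → ((φ → χ) → φ)) ↔ (¬(ψ ∨ φ) ∨ (ψ ∨ φ))) ↔ (((ψ → φ) ∨ ψ) → ((χ → φ) → ¬ψ)) = 1 ↔ 0 = 0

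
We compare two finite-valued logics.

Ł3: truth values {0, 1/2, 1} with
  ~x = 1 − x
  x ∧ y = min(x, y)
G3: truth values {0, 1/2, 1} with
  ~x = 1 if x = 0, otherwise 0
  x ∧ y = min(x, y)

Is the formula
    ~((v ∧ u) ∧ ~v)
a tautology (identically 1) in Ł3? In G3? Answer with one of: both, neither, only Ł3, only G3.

In Ł3: at u = 1/2, v = 1/2 the value is 1/2 — not a tautology.
In G3: every assignment gives 1 — tautology.

only G3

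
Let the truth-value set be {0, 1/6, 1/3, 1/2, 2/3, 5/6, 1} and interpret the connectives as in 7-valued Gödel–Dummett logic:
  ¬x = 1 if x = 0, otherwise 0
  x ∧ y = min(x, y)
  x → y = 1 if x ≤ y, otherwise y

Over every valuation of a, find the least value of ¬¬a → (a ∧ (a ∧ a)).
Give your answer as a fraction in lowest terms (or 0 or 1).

Take a = 1/6:
¬a = ¬1/6 = 0
¬¬a = ¬0 = 1
a ∧ a = 1/6 ∧ 1/6 = 1/6
a ∧ (a ∧ a) = 1/6 ∧ 1/6 = 1/6
¬¬a → (a ∧ (a ∧ a)) = 1 → 1/6 = 1/6
No assignment yields a value below 1/6, so this is the minimum.

1/6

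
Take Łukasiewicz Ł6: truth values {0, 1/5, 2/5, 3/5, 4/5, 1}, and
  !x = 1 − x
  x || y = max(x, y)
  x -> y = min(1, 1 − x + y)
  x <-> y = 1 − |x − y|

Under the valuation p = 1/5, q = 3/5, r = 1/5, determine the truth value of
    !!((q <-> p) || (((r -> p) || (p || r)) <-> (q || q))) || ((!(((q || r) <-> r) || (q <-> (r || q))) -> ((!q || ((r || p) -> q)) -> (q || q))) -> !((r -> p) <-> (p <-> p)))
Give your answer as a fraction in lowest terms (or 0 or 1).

q <-> p = 3/5 <-> 1/5 = 3/5
r -> p = 1/5 -> 1/5 = 1
p || r = 1/5 || 1/5 = 1/5
(r -> p) || (p || r) = 1 || 1/5 = 1
q || q = 3/5 || 3/5 = 3/5
((r -> p) || (p || r)) <-> (q || q) = 1 <-> 3/5 = 3/5
(q <-> p) || (((r -> p) || (p || r)) <-> (q || q)) = 3/5 || 3/5 = 3/5
!((q <-> p) || (((r -> p) || (p || r)) <-> (q || q))) = !3/5 = 2/5
!!((q <-> p) || (((r -> p) || (p || r)) <-> (q || q))) = !2/5 = 3/5
q || r = 3/5 || 1/5 = 3/5
(q || r) <-> r = 3/5 <-> 1/5 = 3/5
r || q = 1/5 || 3/5 = 3/5
q <-> (r || q) = 3/5 <-> 3/5 = 1
((q || r) <-> r) || (q <-> (r || q)) = 3/5 || 1 = 1
!(((q || r) <-> r) || (q <-> (r || q))) = !1 = 0
!q = !3/5 = 2/5
r || p = 1/5 || 1/5 = 1/5
(r || p) -> q = 1/5 -> 3/5 = 1
!q || ((r || p) -> q) = 2/5 || 1 = 1
q || q = 3/5 || 3/5 = 3/5
(!q || ((r || p) -> q)) -> (q || q) = 1 -> 3/5 = 3/5
!(((q || r) <-> r) || (q <-> (r || q))) -> ((!q || ((r || p) -> q)) -> (q || q)) = 0 -> 3/5 = 1
r -> p = 1/5 -> 1/5 = 1
p <-> p = 1/5 <-> 1/5 = 1
(r -> p) <-> (p <-> p) = 1 <-> 1 = 1
!((r -> p) <-> (p <-> p)) = !1 = 0
(!(((q || r) <-> r) || (q <-> (r || q))) -> ((!q || ((r || p) -> q)) -> (q || q))) -> !((r -> p) <-> (p <-> p)) = 1 -> 0 = 0
!!((q <-> p) || (((r -> p) || (p || r)) <-> (q || q))) || ((!(((q || r) <-> r) || (q <-> (r || q))) -> ((!q || ((r || p) -> q)) -> (q || q))) -> !((r -> p) <-> (p <-> p))) = 3/5 || 0 = 3/5

3/5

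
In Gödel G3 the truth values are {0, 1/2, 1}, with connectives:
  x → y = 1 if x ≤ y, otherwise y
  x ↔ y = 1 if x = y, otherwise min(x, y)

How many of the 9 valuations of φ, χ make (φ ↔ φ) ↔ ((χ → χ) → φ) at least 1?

φ = 0, χ = 0 ↦ 0  <
φ = 0, χ = 1/2 ↦ 0  <
φ = 0, χ = 1 ↦ 0  <
φ = 1/2, χ = 0 ↦ 1/2  <
φ = 1/2, χ = 1/2 ↦ 1/2  <
φ = 1/2, χ = 1 ↦ 1/2  <
φ = 1, χ = 0 ↦ 1  ≥
φ = 1, χ = 1/2 ↦ 1  ≥
φ = 1, χ = 1 ↦ 1  ≥
So 3 of the 9 assignments meet the threshold.

3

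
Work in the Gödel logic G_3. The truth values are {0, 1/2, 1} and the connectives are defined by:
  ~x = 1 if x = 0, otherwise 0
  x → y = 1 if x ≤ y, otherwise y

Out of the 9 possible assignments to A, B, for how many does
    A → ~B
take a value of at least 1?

5

A = 0, B = 0 ↦ 1  ≥
A = 0, B = 1/2 ↦ 1  ≥
A = 0, B = 1 ↦ 1  ≥
A = 1/2, B = 0 ↦ 1  ≥
A = 1/2, B = 1/2 ↦ 0  <
A = 1/2, B = 1 ↦ 0  <
A = 1, B = 0 ↦ 1  ≥
A = 1, B = 1/2 ↦ 0  <
A = 1, B = 1 ↦ 0  <
So 5 of the 9 assignments meet the threshold.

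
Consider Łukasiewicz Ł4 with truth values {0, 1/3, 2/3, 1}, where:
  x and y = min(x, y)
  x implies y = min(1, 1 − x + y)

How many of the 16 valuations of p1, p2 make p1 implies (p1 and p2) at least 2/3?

13

p1 = 0, p2 = 0 ↦ 1  ≥
p1 = 0, p2 = 1/3 ↦ 1  ≥
p1 = 0, p2 = 2/3 ↦ 1  ≥
p1 = 0, p2 = 1 ↦ 1  ≥
p1 = 1/3, p2 = 0 ↦ 2/3  ≥
p1 = 1/3, p2 = 1/3 ↦ 1  ≥
p1 = 1/3, p2 = 2/3 ↦ 1  ≥
p1 = 1/3, p2 = 1 ↦ 1  ≥
p1 = 2/3, p2 = 0 ↦ 1/3  <
p1 = 2/3, p2 = 1/3 ↦ 2/3  ≥
p1 = 2/3, p2 = 2/3 ↦ 1  ≥
p1 = 2/3, p2 = 1 ↦ 1  ≥
p1 = 1, p2 = 0 ↦ 0  <
p1 = 1, p2 = 1/3 ↦ 1/3  <
p1 = 1, p2 = 2/3 ↦ 2/3  ≥
p1 = 1, p2 = 1 ↦ 1  ≥
So 13 of the 16 assignments meet the threshold.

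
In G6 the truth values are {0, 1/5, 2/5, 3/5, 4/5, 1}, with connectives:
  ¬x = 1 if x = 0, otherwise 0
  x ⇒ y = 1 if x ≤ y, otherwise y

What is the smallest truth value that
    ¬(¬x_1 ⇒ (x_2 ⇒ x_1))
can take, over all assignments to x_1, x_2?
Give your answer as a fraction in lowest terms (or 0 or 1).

Take x_1 = 0, x_2 = 0:
¬x_1 = ¬0 = 1
x_2 ⇒ x_1 = 0 ⇒ 0 = 1
¬x_1 ⇒ (x_2 ⇒ x_1) = 1 ⇒ 1 = 1
¬(¬x_1 ⇒ (x_2 ⇒ x_1)) = ¬1 = 0
No assignment yields a value below 0, so this is the minimum.

0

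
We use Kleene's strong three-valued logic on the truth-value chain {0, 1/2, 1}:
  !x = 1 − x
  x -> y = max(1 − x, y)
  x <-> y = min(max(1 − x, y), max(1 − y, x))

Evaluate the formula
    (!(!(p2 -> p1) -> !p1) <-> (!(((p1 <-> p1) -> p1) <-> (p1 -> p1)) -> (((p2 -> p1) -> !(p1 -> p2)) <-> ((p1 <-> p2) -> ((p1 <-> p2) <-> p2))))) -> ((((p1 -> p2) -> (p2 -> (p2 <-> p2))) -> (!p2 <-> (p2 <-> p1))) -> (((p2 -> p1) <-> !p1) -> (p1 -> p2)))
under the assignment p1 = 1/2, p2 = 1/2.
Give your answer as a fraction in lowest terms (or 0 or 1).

p2 -> p1 = 1/2 -> 1/2 = 1/2
!(p2 -> p1) = !1/2 = 1/2
!p1 = !1/2 = 1/2
!(p2 -> p1) -> !p1 = 1/2 -> 1/2 = 1/2
!(!(p2 -> p1) -> !p1) = !1/2 = 1/2
p1 <-> p1 = 1/2 <-> 1/2 = 1/2
(p1 <-> p1) -> p1 = 1/2 -> 1/2 = 1/2
p1 -> p1 = 1/2 -> 1/2 = 1/2
((p1 <-> p1) -> p1) <-> (p1 -> p1) = 1/2 <-> 1/2 = 1/2
!(((p1 <-> p1) -> p1) <-> (p1 -> p1)) = !1/2 = 1/2
p2 -> p1 = 1/2 -> 1/2 = 1/2
p1 -> p2 = 1/2 -> 1/2 = 1/2
!(p1 -> p2) = !1/2 = 1/2
(p2 -> p1) -> !(p1 -> p2) = 1/2 -> 1/2 = 1/2
p1 <-> p2 = 1/2 <-> 1/2 = 1/2
p1 <-> p2 = 1/2 <-> 1/2 = 1/2
(p1 <-> p2) <-> p2 = 1/2 <-> 1/2 = 1/2
(p1 <-> p2) -> ((p1 <-> p2) <-> p2) = 1/2 -> 1/2 = 1/2
((p2 -> p1) -> !(p1 -> p2)) <-> ((p1 <-> p2) -> ((p1 <-> p2) <-> p2)) = 1/2 <-> 1/2 = 1/2
!(((p1 <-> p1) -> p1) <-> (p1 -> p1)) -> (((p2 -> p1) -> !(p1 -> p2)) <-> ((p1 <-> p2) -> ((p1 <-> p2) <-> p2))) = 1/2 -> 1/2 = 1/2
!(!(p2 -> p1) -> !p1) <-> (!(((p1 <-> p1) -> p1) <-> (p1 -> p1)) -> (((p2 -> p1) -> !(p1 -> p2)) <-> ((p1 <-> p2) -> ((p1 <-> p2) <-> p2)))) = 1/2 <-> 1/2 = 1/2
p1 -> p2 = 1/2 -> 1/2 = 1/2
p2 <-> p2 = 1/2 <-> 1/2 = 1/2
p2 -> (p2 <-> p2) = 1/2 -> 1/2 = 1/2
(p1 -> p2) -> (p2 -> (p2 <-> p2)) = 1/2 -> 1/2 = 1/2
!p2 = !1/2 = 1/2
p2 <-> p1 = 1/2 <-> 1/2 = 1/2
!p2 <-> (p2 <-> p1) = 1/2 <-> 1/2 = 1/2
((p1 -> p2) -> (p2 -> (p2 <-> p2))) -> (!p2 <-> (p2 <-> p1)) = 1/2 -> 1/2 = 1/2
p2 -> p1 = 1/2 -> 1/2 = 1/2
!p1 = !1/2 = 1/2
(p2 -> p1) <-> !p1 = 1/2 <-> 1/2 = 1/2
p1 -> p2 = 1/2 -> 1/2 = 1/2
((p2 -> p1) <-> !p1) -> (p1 -> p2) = 1/2 -> 1/2 = 1/2
(((p1 -> p2) -> (p2 -> (p2 <-> p2))) -> (!p2 <-> (p2 <-> p1))) -> (((p2 -> p1) <-> !p1) -> (p1 -> p2)) = 1/2 -> 1/2 = 1/2
(!(!(p2 -> p1) -> !p1) <-> (!(((p1 <-> p1) -> p1) <-> (p1 -> p1)) -> (((p2 -> p1) -> !(p1 -> p2)) <-> ((p1 <-> p2) -> ((p1 <-> p2) <-> p2))))) -> ((((p1 -> p2) -> (p2 -> (p2 <-> p2))) -> (!p2 <-> (p2 <-> p1))) -> (((p2 -> p1) <-> !p1) -> (p1 -> p2))) = 1/2 -> 1/2 = 1/2

1/2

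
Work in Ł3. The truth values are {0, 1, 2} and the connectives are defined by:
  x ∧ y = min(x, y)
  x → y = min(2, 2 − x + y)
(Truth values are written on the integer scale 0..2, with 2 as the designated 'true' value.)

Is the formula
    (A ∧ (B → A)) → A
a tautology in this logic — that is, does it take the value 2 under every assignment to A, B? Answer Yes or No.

A = 0, B = 0 ↦ 2
A = 0, B = 1 ↦ 2
A = 0, B = 2 ↦ 2
A = 1, B = 0 ↦ 2
A = 1, B = 1 ↦ 2
A = 1, B = 2 ↦ 2
A = 2, B = 0 ↦ 2
A = 2, B = 1 ↦ 2
A = 2, B = 2 ↦ 2
Every assignment gives a value ≥ 2.

Yes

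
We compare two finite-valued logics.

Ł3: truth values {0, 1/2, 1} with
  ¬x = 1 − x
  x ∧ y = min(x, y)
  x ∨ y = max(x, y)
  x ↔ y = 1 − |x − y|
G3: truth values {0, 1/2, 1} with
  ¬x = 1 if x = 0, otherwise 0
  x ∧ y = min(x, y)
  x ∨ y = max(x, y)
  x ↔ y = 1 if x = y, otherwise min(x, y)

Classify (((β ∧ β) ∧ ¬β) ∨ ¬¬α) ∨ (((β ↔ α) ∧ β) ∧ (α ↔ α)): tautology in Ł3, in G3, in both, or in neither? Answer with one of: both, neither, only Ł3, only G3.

In Ł3: at α = 0, β = 0 the value is 0 — not a tautology.
In G3: at α = 0, β = 0 the value is 0 — not a tautology.

neither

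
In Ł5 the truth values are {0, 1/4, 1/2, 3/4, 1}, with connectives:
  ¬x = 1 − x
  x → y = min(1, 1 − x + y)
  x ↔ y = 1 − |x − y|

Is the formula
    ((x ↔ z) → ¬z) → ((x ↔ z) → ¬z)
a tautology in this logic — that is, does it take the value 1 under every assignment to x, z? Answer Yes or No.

At x = 1/4, z = 3/4, for instance:
x ↔ z = 1/4 ↔ 3/4 = 1/2
¬z = ¬3/4 = 1/4
(x ↔ z) → ¬z = 1/2 → 1/4 = 3/4
((x ↔ z) → ¬z) → ((x ↔ z) → ¬z) = 3/4 → 3/4 = 1
and checking the remaining 24 assignments likewise gives ≥ 1 in every case.

Yes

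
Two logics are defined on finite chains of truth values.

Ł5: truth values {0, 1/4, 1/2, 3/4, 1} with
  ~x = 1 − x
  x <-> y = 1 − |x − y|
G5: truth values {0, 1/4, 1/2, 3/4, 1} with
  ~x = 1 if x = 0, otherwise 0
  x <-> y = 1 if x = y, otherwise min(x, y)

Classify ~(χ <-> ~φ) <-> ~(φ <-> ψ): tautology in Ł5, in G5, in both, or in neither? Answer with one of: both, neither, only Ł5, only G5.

neither

In Ł5: at φ = 0, ψ = 0, χ = 0 the value is 0 — not a tautology.
In G5: at φ = 0, ψ = 0, χ = 0 the value is 0 — not a tautology.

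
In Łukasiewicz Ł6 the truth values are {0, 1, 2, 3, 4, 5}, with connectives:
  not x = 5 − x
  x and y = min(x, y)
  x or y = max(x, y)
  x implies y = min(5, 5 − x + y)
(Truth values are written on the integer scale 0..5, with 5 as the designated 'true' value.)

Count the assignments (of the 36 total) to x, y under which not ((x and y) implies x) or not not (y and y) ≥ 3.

18

value 5: 6 assignments (counts)
value 4: 6 assignments (counts)
value 3: 6 assignments (counts)
value 2: 6 assignments
value 1: 6 assignments
value 0: 6 assignments
So 18 of the 36 assignments meet the threshold.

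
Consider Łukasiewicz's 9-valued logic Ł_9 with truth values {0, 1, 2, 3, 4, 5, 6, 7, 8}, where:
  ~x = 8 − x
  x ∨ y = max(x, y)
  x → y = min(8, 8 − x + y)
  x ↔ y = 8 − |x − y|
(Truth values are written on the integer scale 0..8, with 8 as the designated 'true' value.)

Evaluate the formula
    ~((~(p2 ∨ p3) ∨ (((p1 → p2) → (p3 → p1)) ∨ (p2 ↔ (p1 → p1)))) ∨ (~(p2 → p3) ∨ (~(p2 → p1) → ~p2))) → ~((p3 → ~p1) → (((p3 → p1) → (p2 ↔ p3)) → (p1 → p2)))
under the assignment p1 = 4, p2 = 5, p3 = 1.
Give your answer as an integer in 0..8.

8

p2 ∨ p3 = 5 ∨ 1 = 5
~(p2 ∨ p3) = ~5 = 3
p1 → p2 = 4 → 5 = 8
p3 → p1 = 1 → 4 = 8
(p1 → p2) → (p3 → p1) = 8 → 8 = 8
p1 → p1 = 4 → 4 = 8
p2 ↔ (p1 → p1) = 5 ↔ 8 = 5
((p1 → p2) → (p3 → p1)) ∨ (p2 ↔ (p1 → p1)) = 8 ∨ 5 = 8
~(p2 ∨ p3) ∨ (((p1 → p2) → (p3 → p1)) ∨ (p2 ↔ (p1 → p1))) = 3 ∨ 8 = 8
p2 → p3 = 5 → 1 = 4
~(p2 → p3) = ~4 = 4
p2 → p1 = 5 → 4 = 7
~(p2 → p1) = ~7 = 1
~p2 = ~5 = 3
~(p2 → p1) → ~p2 = 1 → 3 = 8
~(p2 → p3) ∨ (~(p2 → p1) → ~p2) = 4 ∨ 8 = 8
(~(p2 ∨ p3) ∨ (((p1 → p2) → (p3 → p1)) ∨ (p2 ↔ (p1 → p1)))) ∨ (~(p2 → p3) ∨ (~(p2 → p1) → ~p2)) = 8 ∨ 8 = 8
~((~(p2 ∨ p3) ∨ (((p1 → p2) → (p3 → p1)) ∨ (p2 ↔ (p1 → p1)))) ∨ (~(p2 → p3) ∨ (~(p2 → p1) → ~p2))) = ~8 = 0
~p1 = ~4 = 4
p3 → ~p1 = 1 → 4 = 8
p3 → p1 = 1 → 4 = 8
p2 ↔ p3 = 5 ↔ 1 = 4
(p3 → p1) → (p2 ↔ p3) = 8 → 4 = 4
p1 → p2 = 4 → 5 = 8
((p3 → p1) → (p2 ↔ p3)) → (p1 → p2) = 4 → 8 = 8
(p3 → ~p1) → (((p3 → p1) → (p2 ↔ p3)) → (p1 → p2)) = 8 → 8 = 8
~((p3 → ~p1) → (((p3 → p1) → (p2 ↔ p3)) → (p1 → p2))) = ~8 = 0
~((~(p2 ∨ p3) ∨ (((p1 → p2) → (p3 → p1)) ∨ (p2 ↔ (p1 → p1)))) ∨ (~(p2 → p3) ∨ (~(p2 → p1) → ~p2))) → ~((p3 → ~p1) → (((p3 → p1) → (p2 ↔ p3)) → (p1 → p2))) = 0 → 0 = 8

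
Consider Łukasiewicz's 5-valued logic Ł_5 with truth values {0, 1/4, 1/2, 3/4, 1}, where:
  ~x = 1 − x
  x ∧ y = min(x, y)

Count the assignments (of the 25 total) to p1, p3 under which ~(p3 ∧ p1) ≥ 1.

9

value 1: 9 assignments (counts)
value 3/4: 7 assignments
value 1/2: 5 assignments
value 1/4: 3 assignments
value 0: 1 assignment
So 9 of the 25 assignments meet the threshold.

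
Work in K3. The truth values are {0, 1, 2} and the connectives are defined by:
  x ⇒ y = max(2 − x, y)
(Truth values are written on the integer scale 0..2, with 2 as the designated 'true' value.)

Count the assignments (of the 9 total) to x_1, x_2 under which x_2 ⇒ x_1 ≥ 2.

5

x_1 = 0, x_2 = 0 ↦ 2  ≥
x_1 = 0, x_2 = 1 ↦ 1  <
x_1 = 0, x_2 = 2 ↦ 0  <
x_1 = 1, x_2 = 0 ↦ 2  ≥
x_1 = 1, x_2 = 1 ↦ 1  <
x_1 = 1, x_2 = 2 ↦ 1  <
x_1 = 2, x_2 = 0 ↦ 2  ≥
x_1 = 2, x_2 = 1 ↦ 2  ≥
x_1 = 2, x_2 = 2 ↦ 2  ≥
So 5 of the 9 assignments meet the threshold.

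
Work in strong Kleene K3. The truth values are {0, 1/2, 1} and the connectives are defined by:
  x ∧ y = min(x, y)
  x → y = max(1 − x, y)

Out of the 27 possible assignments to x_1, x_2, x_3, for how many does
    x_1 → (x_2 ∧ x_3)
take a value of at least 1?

11

value 1: 11 assignments (counts)
value 1/2: 11 assignments
value 0: 5 assignments
So 11 of the 27 assignments meet the threshold.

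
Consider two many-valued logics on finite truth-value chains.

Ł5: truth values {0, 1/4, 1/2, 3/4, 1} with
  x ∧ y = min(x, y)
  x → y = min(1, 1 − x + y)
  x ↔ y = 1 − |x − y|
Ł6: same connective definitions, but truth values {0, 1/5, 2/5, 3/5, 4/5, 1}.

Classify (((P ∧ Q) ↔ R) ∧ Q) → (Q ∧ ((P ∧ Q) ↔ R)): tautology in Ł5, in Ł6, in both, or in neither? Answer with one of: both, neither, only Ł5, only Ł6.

both

In Ł5: every assignment gives 1 — tautology.
In Ł6: every assignment gives 1 — tautology.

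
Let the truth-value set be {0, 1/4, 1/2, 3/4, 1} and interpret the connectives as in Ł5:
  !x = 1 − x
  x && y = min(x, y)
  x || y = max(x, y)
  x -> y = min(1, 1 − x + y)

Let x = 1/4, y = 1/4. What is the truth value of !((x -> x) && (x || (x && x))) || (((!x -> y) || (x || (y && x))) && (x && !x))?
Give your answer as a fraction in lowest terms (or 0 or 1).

3/4

x -> x = 1/4 -> 1/4 = 1
x && x = 1/4 && 1/4 = 1/4
x || (x && x) = 1/4 || 1/4 = 1/4
(x -> x) && (x || (x && x)) = 1 && 1/4 = 1/4
!((x -> x) && (x || (x && x))) = !1/4 = 3/4
!x = !1/4 = 3/4
!x -> y = 3/4 -> 1/4 = 1/2
y && x = 1/4 && 1/4 = 1/4
x || (y && x) = 1/4 || 1/4 = 1/4
(!x -> y) || (x || (y && x)) = 1/2 || 1/4 = 1/2
!x = !1/4 = 3/4
x && !x = 1/4 && 3/4 = 1/4
((!x -> y) || (x || (y && x))) && (x && !x) = 1/2 && 1/4 = 1/4
!((x -> x) && (x || (x && x))) || (((!x -> y) || (x || (y && x))) && (x && !x)) = 3/4 || 1/4 = 3/4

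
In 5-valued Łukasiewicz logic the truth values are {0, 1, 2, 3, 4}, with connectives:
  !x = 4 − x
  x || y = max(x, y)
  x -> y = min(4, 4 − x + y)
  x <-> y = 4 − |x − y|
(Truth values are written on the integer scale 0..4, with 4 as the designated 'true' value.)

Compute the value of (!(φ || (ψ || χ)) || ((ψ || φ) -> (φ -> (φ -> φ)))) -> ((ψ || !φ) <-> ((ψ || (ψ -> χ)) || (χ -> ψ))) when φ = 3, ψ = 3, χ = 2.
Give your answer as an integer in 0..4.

3

ψ || χ = 3 || 2 = 3
φ || (ψ || χ) = 3 || 3 = 3
!(φ || (ψ || χ)) = !3 = 1
ψ || φ = 3 || 3 = 3
φ -> φ = 3 -> 3 = 4
φ -> (φ -> φ) = 3 -> 4 = 4
(ψ || φ) -> (φ -> (φ -> φ)) = 3 -> 4 = 4
!(φ || (ψ || χ)) || ((ψ || φ) -> (φ -> (φ -> φ))) = 1 || 4 = 4
!φ = !3 = 1
ψ || !φ = 3 || 1 = 3
ψ -> χ = 3 -> 2 = 3
ψ || (ψ -> χ) = 3 || 3 = 3
χ -> ψ = 2 -> 3 = 4
(ψ || (ψ -> χ)) || (χ -> ψ) = 3 || 4 = 4
(ψ || !φ) <-> ((ψ || (ψ -> χ)) || (χ -> ψ)) = 3 <-> 4 = 3
(!(φ || (ψ || χ)) || ((ψ || φ) -> (φ -> (φ -> φ)))) -> ((ψ || !φ) <-> ((ψ || (ψ -> χ)) || (χ -> ψ))) = 4 -> 3 = 3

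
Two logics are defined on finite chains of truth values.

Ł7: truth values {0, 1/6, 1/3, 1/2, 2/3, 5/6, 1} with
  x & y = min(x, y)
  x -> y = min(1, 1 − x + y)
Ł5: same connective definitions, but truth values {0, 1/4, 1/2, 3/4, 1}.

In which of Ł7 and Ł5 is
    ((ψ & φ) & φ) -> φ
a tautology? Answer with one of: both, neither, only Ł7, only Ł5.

both

In Ł7: every assignment gives 1 — tautology.
In Ł5: every assignment gives 1 — tautology.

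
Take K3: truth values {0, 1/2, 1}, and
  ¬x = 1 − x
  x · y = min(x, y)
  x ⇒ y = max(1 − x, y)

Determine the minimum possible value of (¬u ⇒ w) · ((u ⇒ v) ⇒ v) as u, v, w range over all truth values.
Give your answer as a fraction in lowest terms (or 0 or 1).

0

Take u = 0, v = 0, w = 0:
¬u = ¬0 = 1
¬u ⇒ w = 1 ⇒ 0 = 0
u ⇒ v = 0 ⇒ 0 = 1
(u ⇒ v) ⇒ v = 1 ⇒ 0 = 0
(¬u ⇒ w) · ((u ⇒ v) ⇒ v) = 0 · 0 = 0
No assignment yields a value below 0, so this is the minimum.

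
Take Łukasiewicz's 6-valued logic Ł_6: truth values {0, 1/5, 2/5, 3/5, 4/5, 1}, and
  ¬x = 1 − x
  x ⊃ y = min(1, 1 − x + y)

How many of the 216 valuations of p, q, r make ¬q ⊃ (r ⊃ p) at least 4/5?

value 1: 181 assignments (counts)
value 4/5: 15 assignments (counts)
value 3/5: 10 assignments
value 2/5: 6 assignments
value 1/5: 3 assignments
value 0: 1 assignment
So 196 of the 216 assignments meet the threshold.

196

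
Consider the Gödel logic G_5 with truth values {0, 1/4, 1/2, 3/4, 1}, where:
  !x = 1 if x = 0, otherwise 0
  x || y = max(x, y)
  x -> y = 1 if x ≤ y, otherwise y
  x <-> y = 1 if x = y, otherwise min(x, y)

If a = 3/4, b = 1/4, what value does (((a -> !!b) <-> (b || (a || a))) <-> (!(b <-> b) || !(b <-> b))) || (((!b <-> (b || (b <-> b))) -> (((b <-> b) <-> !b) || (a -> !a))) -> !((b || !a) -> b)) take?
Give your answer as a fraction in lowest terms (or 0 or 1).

!b = !1/4 = 0
!!b = !0 = 1
a -> !!b = 3/4 -> 1 = 1
a || a = 3/4 || 3/4 = 3/4
b || (a || a) = 1/4 || 3/4 = 3/4
(a -> !!b) <-> (b || (a || a)) = 1 <-> 3/4 = 3/4
b <-> b = 1/4 <-> 1/4 = 1
!(b <-> b) = !1 = 0
b <-> b = 1/4 <-> 1/4 = 1
!(b <-> b) = !1 = 0
!(b <-> b) || !(b <-> b) = 0 || 0 = 0
((a -> !!b) <-> (b || (a || a))) <-> (!(b <-> b) || !(b <-> b)) = 3/4 <-> 0 = 0
!b = !1/4 = 0
b <-> b = 1/4 <-> 1/4 = 1
b || (b <-> b) = 1/4 || 1 = 1
!b <-> (b || (b <-> b)) = 0 <-> 1 = 0
b <-> b = 1/4 <-> 1/4 = 1
!b = !1/4 = 0
(b <-> b) <-> !b = 1 <-> 0 = 0
!a = !3/4 = 0
a -> !a = 3/4 -> 0 = 0
((b <-> b) <-> !b) || (a -> !a) = 0 || 0 = 0
(!b <-> (b || (b <-> b))) -> (((b <-> b) <-> !b) || (a -> !a)) = 0 -> 0 = 1
!a = !3/4 = 0
b || !a = 1/4 || 0 = 1/4
(b || !a) -> b = 1/4 -> 1/4 = 1
!((b || !a) -> b) = !1 = 0
((!b <-> (b || (b <-> b))) -> (((b <-> b) <-> !b) || (a -> !a))) -> !((b || !a) -> b) = 1 -> 0 = 0
(((a -> !!b) <-> (b || (a || a))) <-> (!(b <-> b) || !(b <-> b))) || (((!b <-> (b || (b <-> b))) -> (((b <-> b) <-> !b) || (a -> !a))) -> !((b || !a) -> b)) = 0 || 0 = 0

0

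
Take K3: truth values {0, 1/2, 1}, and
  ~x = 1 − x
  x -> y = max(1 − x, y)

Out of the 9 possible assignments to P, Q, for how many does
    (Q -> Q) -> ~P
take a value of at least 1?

3

P = 0, Q = 0 ↦ 1  ≥
P = 0, Q = 1/2 ↦ 1  ≥
P = 0, Q = 1 ↦ 1  ≥
P = 1/2, Q = 0 ↦ 1/2  <
P = 1/2, Q = 1/2 ↦ 1/2  <
P = 1/2, Q = 1 ↦ 1/2  <
P = 1, Q = 0 ↦ 0  <
P = 1, Q = 1/2 ↦ 1/2  <
P = 1, Q = 1 ↦ 0  <
So 3 of the 9 assignments meet the threshold.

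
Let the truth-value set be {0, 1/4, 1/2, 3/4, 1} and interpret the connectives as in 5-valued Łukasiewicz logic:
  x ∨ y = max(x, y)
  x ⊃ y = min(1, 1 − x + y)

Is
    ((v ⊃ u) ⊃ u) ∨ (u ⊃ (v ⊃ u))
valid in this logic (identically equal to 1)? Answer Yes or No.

Yes

At u = 1/2, v = 1, for instance:
v ⊃ u = 1 ⊃ 1/2 = 1/2
(v ⊃ u) ⊃ u = 1/2 ⊃ 1/2 = 1
u ⊃ (v ⊃ u) = 1/2 ⊃ 1/2 = 1
((v ⊃ u) ⊃ u) ∨ (u ⊃ (v ⊃ u)) = 1 ∨ 1 = 1
and checking the remaining 24 assignments likewise gives ≥ 1 in every case.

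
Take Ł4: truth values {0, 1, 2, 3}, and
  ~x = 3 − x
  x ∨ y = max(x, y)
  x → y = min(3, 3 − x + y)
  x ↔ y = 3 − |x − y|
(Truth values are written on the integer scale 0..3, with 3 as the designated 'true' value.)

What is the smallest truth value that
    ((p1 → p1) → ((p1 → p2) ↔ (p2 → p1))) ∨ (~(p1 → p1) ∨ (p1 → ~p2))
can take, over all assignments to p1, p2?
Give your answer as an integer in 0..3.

Take p1 = 1, p2 = 3:
p1 → p1 = 1 → 1 = 3
p1 → p2 = 1 → 3 = 3
p2 → p1 = 3 → 1 = 1
(p1 → p2) ↔ (p2 → p1) = 3 ↔ 1 = 1
(p1 → p1) → ((p1 → p2) ↔ (p2 → p1)) = 3 → 1 = 1
p1 → p1 = 1 → 1 = 3
~(p1 → p1) = ~3 = 0
~p2 = ~3 = 0
p1 → ~p2 = 1 → 0 = 2
~(p1 → p1) ∨ (p1 → ~p2) = 0 ∨ 2 = 2
((p1 → p1) → ((p1 → p2) ↔ (p2 → p1))) ∨ (~(p1 → p1) ∨ (p1 → ~p2)) = 1 ∨ 2 = 2
No assignment yields a value below 2, so this is the minimum.

2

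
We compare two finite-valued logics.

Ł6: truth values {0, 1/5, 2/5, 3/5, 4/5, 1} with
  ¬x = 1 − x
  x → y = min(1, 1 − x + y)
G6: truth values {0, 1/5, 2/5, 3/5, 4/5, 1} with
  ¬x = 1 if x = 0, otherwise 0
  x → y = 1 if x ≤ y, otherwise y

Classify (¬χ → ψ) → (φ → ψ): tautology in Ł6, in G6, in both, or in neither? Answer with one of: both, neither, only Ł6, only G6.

neither

In Ł6: at φ = 1/5, ψ = 0, χ = 1 the value is 4/5 — not a tautology.
In G6: at φ = 1/5, ψ = 0, χ = 1/5 the value is 0 — not a tautology.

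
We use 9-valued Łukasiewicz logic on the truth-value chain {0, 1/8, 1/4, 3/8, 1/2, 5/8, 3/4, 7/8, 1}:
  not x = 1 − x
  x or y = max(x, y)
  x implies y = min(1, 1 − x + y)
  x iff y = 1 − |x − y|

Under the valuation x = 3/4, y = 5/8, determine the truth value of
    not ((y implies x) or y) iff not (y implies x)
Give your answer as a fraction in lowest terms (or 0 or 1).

y implies x = 5/8 implies 3/4 = 1
(y implies x) or y = 1 or 5/8 = 1
not ((y implies x) or y) = not 1 = 0
y implies x = 5/8 implies 3/4 = 1
not (y implies x) = not 1 = 0
not ((y implies x) or y) iff not (y implies x) = 0 iff 0 = 1

1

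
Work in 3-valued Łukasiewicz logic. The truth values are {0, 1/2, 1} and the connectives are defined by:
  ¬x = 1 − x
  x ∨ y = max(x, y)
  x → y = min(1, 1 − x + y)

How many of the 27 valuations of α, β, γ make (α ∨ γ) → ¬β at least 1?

14

value 1: 14 assignments (counts)
value 1/2: 8 assignments
value 0: 5 assignments
So 14 of the 27 assignments meet the threshold.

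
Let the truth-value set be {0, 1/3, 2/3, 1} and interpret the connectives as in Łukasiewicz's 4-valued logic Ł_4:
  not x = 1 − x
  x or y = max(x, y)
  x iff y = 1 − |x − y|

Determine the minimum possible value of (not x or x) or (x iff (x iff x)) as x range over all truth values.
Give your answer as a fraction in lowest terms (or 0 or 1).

Take x = 1/3:
not x = not 1/3 = 2/3
not x or x = 2/3 or 1/3 = 2/3
x iff x = 1/3 iff 1/3 = 1
x iff (x iff x) = 1/3 iff 1 = 1/3
(not x or x) or (x iff (x iff x)) = 2/3 or 1/3 = 2/3
No assignment yields a value below 2/3, so this is the minimum.

2/3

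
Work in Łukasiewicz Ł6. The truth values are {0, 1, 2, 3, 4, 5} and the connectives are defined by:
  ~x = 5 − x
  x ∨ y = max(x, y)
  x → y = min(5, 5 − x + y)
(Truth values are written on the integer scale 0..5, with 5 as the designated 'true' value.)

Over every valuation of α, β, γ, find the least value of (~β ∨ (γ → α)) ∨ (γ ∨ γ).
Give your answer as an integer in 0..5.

Take α = 0, β = 2, γ = 2:
~β = ~2 = 3
γ → α = 2 → 0 = 3
~β ∨ (γ → α) = 3 ∨ 3 = 3
γ ∨ γ = 2 ∨ 2 = 2
(~β ∨ (γ → α)) ∨ (γ ∨ γ) = 3 ∨ 2 = 3
No assignment yields a value below 3, so this is the minimum.

3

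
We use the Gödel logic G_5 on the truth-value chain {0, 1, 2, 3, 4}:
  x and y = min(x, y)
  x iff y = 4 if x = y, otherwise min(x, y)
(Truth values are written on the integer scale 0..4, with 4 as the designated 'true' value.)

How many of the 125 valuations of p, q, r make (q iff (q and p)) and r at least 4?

value 4: 15 assignments (counts)
value 3: 17 assignments
value 2: 22 assignments
value 1: 30 assignments
value 0: 41 assignments
So 15 of the 125 assignments meet the threshold.

15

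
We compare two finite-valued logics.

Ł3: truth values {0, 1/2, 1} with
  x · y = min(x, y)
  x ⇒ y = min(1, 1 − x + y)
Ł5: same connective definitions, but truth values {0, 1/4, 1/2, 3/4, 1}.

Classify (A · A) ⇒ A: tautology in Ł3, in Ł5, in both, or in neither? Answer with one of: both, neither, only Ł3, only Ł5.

In Ł3: every assignment gives 1 — tautology.
In Ł5: every assignment gives 1 — tautology.

both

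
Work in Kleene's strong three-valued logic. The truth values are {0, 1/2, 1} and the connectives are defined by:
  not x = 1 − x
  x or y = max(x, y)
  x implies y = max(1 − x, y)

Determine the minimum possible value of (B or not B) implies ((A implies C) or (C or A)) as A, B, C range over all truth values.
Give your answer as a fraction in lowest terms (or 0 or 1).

Take A = 1/2, B = 0, C = 0:
not B = not 0 = 1
B or not B = 0 or 1 = 1
A implies C = 1/2 implies 0 = 1/2
C or A = 0 or 1/2 = 1/2
(A implies C) or (C or A) = 1/2 or 1/2 = 1/2
(B or not B) implies ((A implies C) or (C or A)) = 1 implies 1/2 = 1/2
No assignment yields a value below 1/2, so this is the minimum.

1/2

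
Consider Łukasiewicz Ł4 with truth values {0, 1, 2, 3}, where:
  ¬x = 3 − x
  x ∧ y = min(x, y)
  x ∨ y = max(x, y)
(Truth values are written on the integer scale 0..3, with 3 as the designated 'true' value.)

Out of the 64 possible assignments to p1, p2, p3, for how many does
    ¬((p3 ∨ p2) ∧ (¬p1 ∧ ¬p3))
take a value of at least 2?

value 3: 31 assignments (counts)
value 2: 25 assignments (counts)
value 1: 7 assignments
value 0: 1 assignment
So 56 of the 64 assignments meet the threshold.

56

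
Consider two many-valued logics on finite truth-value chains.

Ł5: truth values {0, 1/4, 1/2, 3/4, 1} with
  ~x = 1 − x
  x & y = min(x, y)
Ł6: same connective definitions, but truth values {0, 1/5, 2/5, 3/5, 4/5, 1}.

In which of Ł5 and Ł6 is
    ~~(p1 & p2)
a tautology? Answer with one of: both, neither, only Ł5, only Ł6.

In Ł5: at p1 = 0, p2 = 0 the value is 0 — not a tautology.
In Ł6: at p1 = 0, p2 = 0 the value is 0 — not a tautology.

neither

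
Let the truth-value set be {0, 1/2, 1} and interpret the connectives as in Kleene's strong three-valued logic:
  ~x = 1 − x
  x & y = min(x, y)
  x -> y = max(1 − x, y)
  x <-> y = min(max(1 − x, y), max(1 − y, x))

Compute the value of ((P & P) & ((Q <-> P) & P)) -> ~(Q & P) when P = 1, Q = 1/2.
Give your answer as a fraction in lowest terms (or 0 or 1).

1/2

P & P = 1 & 1 = 1
Q <-> P = 1/2 <-> 1 = 1/2
(Q <-> P) & P = 1/2 & 1 = 1/2
(P & P) & ((Q <-> P) & P) = 1 & 1/2 = 1/2
Q & P = 1/2 & 1 = 1/2
~(Q & P) = ~1/2 = 1/2
((P & P) & ((Q <-> P) & P)) -> ~(Q & P) = 1/2 -> 1/2 = 1/2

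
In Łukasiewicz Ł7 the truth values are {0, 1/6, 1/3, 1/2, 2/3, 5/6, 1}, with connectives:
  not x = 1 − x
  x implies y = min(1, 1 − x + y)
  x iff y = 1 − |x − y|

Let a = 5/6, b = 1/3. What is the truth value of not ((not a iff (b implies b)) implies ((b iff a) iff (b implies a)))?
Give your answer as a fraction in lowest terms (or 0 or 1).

not a = not 5/6 = 1/6
b implies b = 1/3 implies 1/3 = 1
not a iff (b implies b) = 1/6 iff 1 = 1/6
b iff a = 1/3 iff 5/6 = 1/2
b implies a = 1/3 implies 5/6 = 1
(b iff a) iff (b implies a) = 1/2 iff 1 = 1/2
(not a iff (b implies b)) implies ((b iff a) iff (b implies a)) = 1/6 implies 1/2 = 1
not ((not a iff (b implies b)) implies ((b iff a) iff (b implies a))) = not 1 = 0

0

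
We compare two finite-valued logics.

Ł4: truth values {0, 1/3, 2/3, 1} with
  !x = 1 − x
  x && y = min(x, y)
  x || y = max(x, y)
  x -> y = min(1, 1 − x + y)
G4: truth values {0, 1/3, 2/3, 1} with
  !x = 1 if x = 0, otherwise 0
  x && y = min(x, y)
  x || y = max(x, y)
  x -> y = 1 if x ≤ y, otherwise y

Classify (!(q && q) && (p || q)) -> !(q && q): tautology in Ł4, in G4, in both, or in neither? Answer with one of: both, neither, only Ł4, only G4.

In Ł4: every assignment gives 1 — tautology.
In G4: every assignment gives 1 — tautology.

both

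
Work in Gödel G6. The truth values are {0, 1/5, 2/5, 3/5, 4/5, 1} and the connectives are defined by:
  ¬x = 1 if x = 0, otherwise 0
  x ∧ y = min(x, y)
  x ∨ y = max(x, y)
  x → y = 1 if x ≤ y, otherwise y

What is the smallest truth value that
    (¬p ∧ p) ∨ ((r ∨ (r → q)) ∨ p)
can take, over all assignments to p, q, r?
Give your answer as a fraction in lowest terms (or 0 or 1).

Take p = 0, q = 0, r = 1/5:
¬p = ¬0 = 1
¬p ∧ p = 1 ∧ 0 = 0
r → q = 1/5 → 0 = 0
r ∨ (r → q) = 1/5 ∨ 0 = 1/5
(r ∨ (r → q)) ∨ p = 1/5 ∨ 0 = 1/5
(¬p ∧ p) ∨ ((r ∨ (r → q)) ∨ p) = 0 ∨ 1/5 = 1/5
No assignment yields a value below 1/5, so this is the minimum.

1/5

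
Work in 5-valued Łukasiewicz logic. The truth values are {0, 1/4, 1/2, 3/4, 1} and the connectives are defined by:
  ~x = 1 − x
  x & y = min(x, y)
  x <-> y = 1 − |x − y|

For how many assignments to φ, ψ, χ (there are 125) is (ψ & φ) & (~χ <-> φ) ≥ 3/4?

value 1: 1 assignment (counts)
value 3/4: 9 assignments (counts)
value 1/2: 26 assignments
value 1/4: 40 assignments
value 0: 49 assignments
So 10 of the 125 assignments meet the threshold.

10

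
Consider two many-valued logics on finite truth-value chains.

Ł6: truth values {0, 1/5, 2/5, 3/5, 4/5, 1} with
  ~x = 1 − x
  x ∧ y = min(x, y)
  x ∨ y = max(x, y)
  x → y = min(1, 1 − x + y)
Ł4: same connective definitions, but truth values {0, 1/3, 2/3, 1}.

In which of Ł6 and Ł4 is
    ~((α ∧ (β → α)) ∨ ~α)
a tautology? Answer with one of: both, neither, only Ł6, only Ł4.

neither

In Ł6: at α = 0, β = 0 the value is 0 — not a tautology.
In Ł4: at α = 0, β = 0 the value is 0 — not a tautology.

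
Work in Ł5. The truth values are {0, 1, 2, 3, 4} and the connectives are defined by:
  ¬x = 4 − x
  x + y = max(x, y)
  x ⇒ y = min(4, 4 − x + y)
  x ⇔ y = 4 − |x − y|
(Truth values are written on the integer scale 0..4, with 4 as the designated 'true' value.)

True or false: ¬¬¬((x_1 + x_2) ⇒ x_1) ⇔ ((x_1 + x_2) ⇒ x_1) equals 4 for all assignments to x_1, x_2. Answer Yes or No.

No

Counterexample: take x_1 = 0, x_2 = 0.
x_1 + x_2 = 0 + 0 = 0
(x_1 + x_2) ⇒ x_1 = 0 ⇒ 0 = 4
¬((x_1 + x_2) ⇒ x_1) = ¬4 = 0
¬¬((x_1 + x_2) ⇒ x_1) = ¬0 = 4
¬¬¬((x_1 + x_2) ⇒ x_1) = ¬4 = 0
x_1 + x_2 = 0 + 0 = 0
(x_1 + x_2) ⇒ x_1 = 0 ⇒ 0 = 4
¬¬¬((x_1 + x_2) ⇒ x_1) ⇔ ((x_1 + x_2) ⇒ x_1) = 0 ⇔ 4 = 0
This gives 0 ≠ 4.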